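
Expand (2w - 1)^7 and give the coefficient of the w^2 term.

-84

The general term is C(7,j)·(2w)^j·(-1)^(7-j); the w^2 term has j = 2.
C(7,2) = 21.
Coefficient = C(7,2) · 2^2 · (-1)^5 = 21 · 4 · (-1) = -84.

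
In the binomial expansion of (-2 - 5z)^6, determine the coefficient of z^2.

6000

The general term is C(6,j)·(-2)^j·(-5z)^(6-j); the z^2 term has j = 4.
C(6,4) = 15.
Coefficient = C(6,4) · (-2)^4 · (-5)^2 = 15 · 16 · 25 = 6000.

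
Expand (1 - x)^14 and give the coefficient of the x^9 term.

The general term is C(14,j)·(1)^j·(-x)^(14-j); the x^9 term has j = 5.
C(14,5) = 2002.
Coefficient = C(14,5) · (-1)^9 = 2002 · (-1) = -2002.

-2002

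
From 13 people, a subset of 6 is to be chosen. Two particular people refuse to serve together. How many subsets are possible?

All 6-subsets: C(13,6) = 1716. Those containing both fixed elements: C(11,4) = 330.
1716 − 330 = 1386.

1386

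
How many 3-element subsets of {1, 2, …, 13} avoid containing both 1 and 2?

275

All 3-subsets: C(13,3) = 286. Those containing both fixed elements: C(11,1) = 11.
286 − 11 = 275.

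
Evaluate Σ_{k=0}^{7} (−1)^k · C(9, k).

The partial alternating sum Σ_{k=0}^{7} (−1)^k C(9,k) = (−1)^7 C(8,7) = -8.

-8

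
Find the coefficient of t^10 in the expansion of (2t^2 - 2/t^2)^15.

-98402304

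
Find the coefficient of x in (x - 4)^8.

The general term is C(8,j)·(x)^j·(-4)^(8-j); the x^1 term has j = 1.
C(8,1) = 8.
Coefficient = C(8,1) · (-4)^7 = 8 · (-16384) = -131072.

-131072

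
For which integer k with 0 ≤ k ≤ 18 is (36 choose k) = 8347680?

C(36,k) increases on 0 ≤ k ≤ 18. C(36,6) = 1947792 and C(36,7) = 8347680, so k = 7.

7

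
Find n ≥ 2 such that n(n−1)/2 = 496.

32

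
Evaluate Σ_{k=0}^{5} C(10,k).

638

1 + 10 + 45 + 120 + 210 + 252 = 638.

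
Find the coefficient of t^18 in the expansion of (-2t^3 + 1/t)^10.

-15360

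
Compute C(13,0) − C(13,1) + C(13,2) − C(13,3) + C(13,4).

495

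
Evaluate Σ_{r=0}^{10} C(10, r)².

Σ C(10,r)² is the coefficient of x^10 in (1+x)^10(1+x)^10 = (1+x)^20, i.e. C(20,10) = 184756.

184756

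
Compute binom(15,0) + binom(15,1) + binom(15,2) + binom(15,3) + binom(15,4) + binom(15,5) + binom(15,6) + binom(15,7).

1 + 15 + 105 + 455 + 1365 + 3003 + 5005 + 6435 = 16384.

16384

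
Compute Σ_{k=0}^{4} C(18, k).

4048

1 + 18 + 153 + 816 + 3060 = 4048.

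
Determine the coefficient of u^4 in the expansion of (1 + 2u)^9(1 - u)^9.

-234

Coefficient of u^4 = Σ_{j} C(9,j)·2^j·C(9,4-j)·(-1)^(4-j) for j from 0 to 4.
= 126 + (-1512) + 5184 + (-6048) + 2016 = -234.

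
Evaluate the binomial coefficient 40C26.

23206929840

C(40,26) = C(40,14) by symmetry.
C(40,14) = (40·39·38·37·36·35·34·33·32·31·30·29·28·27) / 14! = 2023140487449489408000 / 87178291200 = 23206929840.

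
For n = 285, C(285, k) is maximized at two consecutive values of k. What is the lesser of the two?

For odd n = 285, C(285,k) peaks at k = (n−1)/2 and (n+1)/2; the lesser is 142.

142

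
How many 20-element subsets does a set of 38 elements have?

C(38,20) = C(38,18) by symmetry.
C(38,18) = (38·37·36·35·34·33·32·31·30·29·28·27·26·25·24·23·22·21) / 18! = 214978908196382744494080000 / 6402373705728000 = 33578000610.

33578000610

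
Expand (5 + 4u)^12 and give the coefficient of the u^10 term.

The general term is C(12,j)·(5)^j·(4u)^(12-j); the u^10 term has j = 2.
C(12,2) = 66.
Coefficient = C(12,2) · 5^2 · 4^10 = 66 · 25 · 1048576 = 1730150400.

1730150400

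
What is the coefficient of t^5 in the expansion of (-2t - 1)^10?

8064

The general term is C(10,j)·(-2t)^j·(-1)^(10-j); the t^5 term has j = 5.
C(10,5) = 252.
Coefficient = C(10,5) · (-2)^5 · (-1)^5 = 252 · (-32) · (-1) = 8064.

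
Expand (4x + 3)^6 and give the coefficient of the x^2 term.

The general term is C(6,j)·(4x)^j·(3)^(6-j); the x^2 term has j = 2.
C(6,2) = 15.
Coefficient = C(6,2) · 4^2 · 3^4 = 15 · 16 · 81 = 19440.

19440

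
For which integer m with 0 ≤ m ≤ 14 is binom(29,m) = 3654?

3

C(29,m) increases on 0 ≤ m ≤ 14. C(29,2) = 406 and C(29,3) = 3654, so m = 3.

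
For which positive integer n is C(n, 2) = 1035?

n(n−1)/2 = 1035 ⇒ n(n−1) = 2070. Since 46·45 = 2070, n = 46.

46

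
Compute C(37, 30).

10295472

C(37,30) = C(37,7) by symmetry.
C(37,7) = (37·36·35·34·33·32·31) / 7! = 51889178880 / 5040 = 10295472.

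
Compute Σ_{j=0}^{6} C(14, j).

1 + 14 + 91 + 364 + 1001 + 2002 + 3003 = 6476.

6476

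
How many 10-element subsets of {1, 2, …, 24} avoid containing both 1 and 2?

All 10-subsets: C(24,10) = 1961256. Those containing both fixed elements: C(22,8) = 319770.
1961256 − 319770 = 1641486.

1641486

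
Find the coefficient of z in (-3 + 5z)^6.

-7290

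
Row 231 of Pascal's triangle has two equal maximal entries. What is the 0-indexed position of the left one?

115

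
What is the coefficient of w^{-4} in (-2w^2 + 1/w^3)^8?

General term: C(8,j)·(-2w^2)^j·(1/w^3)^(8-j), with w-exponent 2j − 3(8−j) = 5j − 24.
Set 5j − 24 = -4: j = 4.
C(8,4) = 70; (-2)^4 = 16; 1^4 = 1.
Coefficient = 70 · 16 · 1 = 1120.

1120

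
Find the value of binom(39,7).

C(39,7) = (39·38·37·36·35·34·33) / 7! = 77519922480 / 5040 = 15380937.

15380937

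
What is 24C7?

C(24,7) = (24·23·22·21·20·19·18) / 7! = 1744364160 / 5040 = 346104.

346104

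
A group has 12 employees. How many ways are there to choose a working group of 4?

495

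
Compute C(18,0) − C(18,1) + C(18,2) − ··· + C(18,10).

The partial alternating sum Σ_{k=0}^{10} (−1)^k C(18,k) = (−1)^10 C(17,10) = 19448.

19448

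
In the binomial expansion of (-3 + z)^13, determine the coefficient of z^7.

1250964

The general term is C(13,j)·(-3)^j·(z)^(13-j); the z^7 term has j = 6.
C(13,6) = 1716.
Coefficient = C(13,6) · (-3)^6 = 1716 · 729 = 1250964.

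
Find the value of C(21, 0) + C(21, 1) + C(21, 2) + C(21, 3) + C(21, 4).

1 + 21 + 210 + 1330 + 5985 = 7547.

7547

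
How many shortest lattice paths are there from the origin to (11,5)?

4368

Each path is a sequence of 16 steps with 11 rights: C(16,11) = 4368.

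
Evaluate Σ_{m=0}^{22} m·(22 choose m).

46137344

Differentiating (1+x)^22 and setting x=1: Σ m·C(22,m) = 22·2^21 = 46137344.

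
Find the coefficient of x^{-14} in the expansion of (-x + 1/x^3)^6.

General term: C(6,j)·(-x)^j·(1/x^3)^(6-j), with x-exponent 1j − 3(6−j) = 4j − 18.
Set 4j − 18 = -14: j = 1.
C(6,1) = 6; (-1)^1 = -1; 1^5 = 1.
Coefficient = 6 · (-1) · 1 = -6.

-6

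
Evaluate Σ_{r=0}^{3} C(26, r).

1 + 26 + 325 + 2600 = 2952.

2952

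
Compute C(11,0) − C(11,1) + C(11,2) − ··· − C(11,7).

The partial alternating sum Σ_{k=0}^{7} (−1)^k C(11,k) = (−1)^7 C(10,7) = -120.

-120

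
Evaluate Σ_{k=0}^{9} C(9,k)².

By Vandermonde's identity, Σ C(9,k)² = C(18,9) = 48620.

48620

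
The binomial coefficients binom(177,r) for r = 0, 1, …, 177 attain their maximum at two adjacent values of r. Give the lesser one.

88

For odd n = 177, C(177,r) peaks at r = (n−1)/2 and (n+1)/2; the lesser is 88.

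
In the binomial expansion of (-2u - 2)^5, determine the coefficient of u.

-160

The general term is C(5,j)·(-2u)^j·(-2)^(5-j); the u^1 term has j = 1.
C(5,1) = 5.
Coefficient = C(5,1) · (-2)^1 · (-2)^4 = 5 · (-2) · 16 = -160.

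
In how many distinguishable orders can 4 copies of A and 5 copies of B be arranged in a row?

126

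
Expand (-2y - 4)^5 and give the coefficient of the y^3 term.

The general term is C(5,j)·(-2y)^j·(-4)^(5-j); the y^3 term has j = 3.
C(5,3) = 10.
Coefficient = C(5,3) · (-2)^3 · (-4)^2 = 10 · (-8) · 16 = -1280.

-1280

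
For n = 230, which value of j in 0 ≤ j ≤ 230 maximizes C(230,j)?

C(230,j) is maximized at j = 230/2 = 115.

115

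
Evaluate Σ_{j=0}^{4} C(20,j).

6196

1 + 20 + 190 + 1140 + 4845 = 6196.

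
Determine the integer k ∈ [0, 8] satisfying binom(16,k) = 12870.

8

C(16,k) increases on 0 ≤ k ≤ 8. C(16,7) = 11440 and C(16,8) = 12870, so k = 8.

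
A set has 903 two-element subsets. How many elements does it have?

43

n(n−1)/2 = 903 ⇒ n(n−1) = 1806. Since 43·42 = 1806, n = 43.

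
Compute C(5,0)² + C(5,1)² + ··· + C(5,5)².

Σ C(5,r)² is the coefficient of x^5 in (1+x)^5(1+x)^5 = (1+x)^10, i.e. C(10,5) = 252.

252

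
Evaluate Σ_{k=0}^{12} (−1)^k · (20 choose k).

The partial alternating sum Σ_{k=0}^{12} (−1)^k C(20,k) = (−1)^12 C(19,12) = 50388.

50388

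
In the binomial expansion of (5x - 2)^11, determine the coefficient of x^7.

The general term is C(11,j)·(5x)^j·(-2)^(11-j); the x^7 term has j = 7.
C(11,7) = 330.
Coefficient = C(11,7) · 5^7 · (-2)^4 = 330 · 78125 · 16 = 412500000.

412500000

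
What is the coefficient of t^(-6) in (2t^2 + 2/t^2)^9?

General term: C(9,j)·(2t^2)^j·(2/t^2)^(9-j), with t-exponent 2j − 2(9−j) = 4j − 18.
Set 4j − 18 = -6: j = 3.
C(9,3) = 84; 2^3 = 8; 2^6 = 64.
Coefficient = 84 · 8 · 64 = 43008.

43008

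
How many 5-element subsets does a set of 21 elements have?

20349

C(21,5) = (21·20·19·18·17) / 5! = 2441880 / 120 = 20349.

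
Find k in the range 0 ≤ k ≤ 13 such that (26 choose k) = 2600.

3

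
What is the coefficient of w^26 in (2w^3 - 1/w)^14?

General term: C(14,j)·(2w^3)^j·(-1/w)^(14-j), with w-exponent 3j − 1(14−j) = 4j − 14.
Set 4j − 14 = 26: j = 10.
C(14,10) = 1001; 2^10 = 1024; (-1)^4 = 1.
Coefficient = 1001 · 1024 · 1 = 1025024.

1025024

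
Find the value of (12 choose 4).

495

C(12,4) = (12·11·10·9) / 4! = 11880 / 24 = 495.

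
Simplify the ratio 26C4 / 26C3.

23/4

C(n,k+1)/C(n,k) = (n−k)/(k+1) = (26−3)/(3+1) = 23/4.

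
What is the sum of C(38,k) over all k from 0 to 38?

274877906944

Setting x = 1 in (1+x)^38 gives Σ C(38,k) = 2^38 = 274877906944.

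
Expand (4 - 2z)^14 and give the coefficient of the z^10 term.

The general term is C(14,j)·(4)^j·(-2z)^(14-j); the z^10 term has j = 4.
C(14,4) = 1001.
Coefficient = C(14,4) · 4^4 · (-2)^10 = 1001 · 256 · 1024 = 262406144.

262406144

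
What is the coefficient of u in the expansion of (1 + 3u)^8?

The general term is C(8,j)·(1)^j·(3u)^(8-j); the u^1 term has j = 7.
C(8,7) = 8.
Coefficient = C(8,7) · 3^1 = 8 · 3 = 24.

24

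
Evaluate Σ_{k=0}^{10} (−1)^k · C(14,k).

286

The partial alternating sum Σ_{k=0}^{10} (−1)^k C(14,k) = (−1)^10 C(13,10) = 286.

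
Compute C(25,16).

C(25,16) = C(25,9) by symmetry.
C(25,9) = (25·24·23·22·21·20·19·18·17) / 9! = 741354768000 / 362880 = 2042975.

2042975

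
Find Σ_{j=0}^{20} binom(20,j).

1048576

Setting x = 1 in (1+x)^20 gives Σ C(20,j) = 2^20 = 1048576.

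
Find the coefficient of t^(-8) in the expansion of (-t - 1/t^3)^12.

792

General term: C(12,j)·(-t)^j·(-1/t^3)^(12-j), with t-exponent 1j − 3(12−j) = 4j − 36.
Set 4j − 36 = -8: j = 7.
C(12,7) = 792; (-1)^7 = -1; (-1)^5 = -1.
Coefficient = 792 · (-1) · (-1) = 792.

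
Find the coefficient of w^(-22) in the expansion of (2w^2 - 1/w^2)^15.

-420

General term: C(15,j)·(2w^2)^j·(-1/w^2)^(15-j), with w-exponent 2j − 2(15−j) = 4j − 30.
Set 4j − 30 = -22: j = 2.
C(15,2) = 105; 2^2 = 4; (-1)^13 = -1.
Coefficient = 105 · 4 · (-1) = -420.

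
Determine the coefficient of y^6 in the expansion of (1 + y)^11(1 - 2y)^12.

Coefficient of y^6 = Σ_{j} C(11,j)·1^j·C(12,6-j)·(-2)^(6-j) for j from 0 to 6.
= 59136 + (-278784) + 435600 + (-290400) + 87120 + (-11088) + 462 = 2046.

2046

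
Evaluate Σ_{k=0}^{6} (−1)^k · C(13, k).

924

The partial alternating sum Σ_{k=0}^{6} (−1)^k C(13,k) = (−1)^6 C(12,6) = 924.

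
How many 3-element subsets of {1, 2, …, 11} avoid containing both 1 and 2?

All 3-subsets: C(11,3) = 165. Those containing both fixed elements: C(9,1) = 9.
165 − 9 = 156.

156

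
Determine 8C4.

C(8,4) = (8·7·6·5) / 4! = 1680 / 24 = 70.

70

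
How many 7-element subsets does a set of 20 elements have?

C(20,7) = (20·19·18·17·16·15·14) / 7! = 390700800 / 5040 = 77520.

77520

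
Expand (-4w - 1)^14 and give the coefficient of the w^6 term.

12300288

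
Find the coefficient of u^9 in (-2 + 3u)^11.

4330260

The general term is C(11,j)·(-2)^j·(3u)^(11-j); the u^9 term has j = 2.
C(11,2) = 55.
Coefficient = C(11,2) · (-2)^2 · 3^9 = 55 · 4 · 19683 = 4330260.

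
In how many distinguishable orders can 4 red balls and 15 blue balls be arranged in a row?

3876

Choose positions for the red balls: C(19,4) = 3876.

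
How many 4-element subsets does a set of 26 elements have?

14950

C(26,4) = (26·25·24·23) / 4! = 358800 / 24 = 14950.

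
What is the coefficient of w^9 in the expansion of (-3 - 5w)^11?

-966796875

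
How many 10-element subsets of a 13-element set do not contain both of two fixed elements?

121

All 10-subsets: C(13,10) = 286. Those containing both fixed elements: C(11,8) = 165.
286 − 165 = 121.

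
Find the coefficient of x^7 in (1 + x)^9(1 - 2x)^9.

Coefficient of x^7 = Σ_{j} C(9,j)·1^j·C(9,7-j)·(-2)^(7-j) for j from 0 to 7.
= (-4608) + 48384 + (-145152) + 169344 + (-84672) + 18144 + (-1512) + 36 = -36.

-36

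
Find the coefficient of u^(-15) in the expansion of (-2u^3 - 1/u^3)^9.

General term: C(9,j)·(-2u^3)^j·(-1/u^3)^(9-j), with u-exponent 3j − 3(9−j) = 6j − 27.
Set 6j − 27 = -15: j = 2.
C(9,2) = 36; (-2)^2 = 4; (-1)^7 = -1.
Coefficient = 36 · 4 · (-1) = -144.

-144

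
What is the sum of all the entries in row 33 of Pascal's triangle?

8589934592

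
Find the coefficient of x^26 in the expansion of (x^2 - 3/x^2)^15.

-45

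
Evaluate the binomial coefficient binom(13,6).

C(13,6) = (13·12·11·10·9·8) / 6! = 1235520 / 720 = 1716.

1716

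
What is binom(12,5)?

792

C(12,5) = (12·11·10·9·8) / 5! = 95040 / 120 = 792.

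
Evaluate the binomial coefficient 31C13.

206253075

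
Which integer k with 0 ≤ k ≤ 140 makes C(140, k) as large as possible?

C(140,k) is maximized at k = 140/2 = 70.

70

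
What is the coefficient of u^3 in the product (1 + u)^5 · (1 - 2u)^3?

2

Coefficient of u^3 = Σ_{j} C(5,j)·1^j·C(3,3-j)·(-2)^(3-j) for j from 0 to 3.
= (-8) + 60 + (-60) + 10 = 2.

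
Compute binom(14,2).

91

C(14,2) = (14·13) / 2! = 182 / 2 = 91.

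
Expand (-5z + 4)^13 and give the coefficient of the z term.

-1090519040

The general term is C(13,j)·(-5z)^j·(4)^(13-j); the z^1 term has j = 1.
C(13,1) = 13.
Coefficient = C(13,1) · (-5)^1 · 4^12 = 13 · (-5) · 16777216 = -1090519040.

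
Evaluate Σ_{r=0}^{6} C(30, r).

1 + 30 + 435 + 4060 + 27405 + 142506 + 593775 = 768212.

768212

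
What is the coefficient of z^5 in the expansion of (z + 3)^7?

The general term is C(7,j)·(z)^j·(3)^(7-j); the z^5 term has j = 5.
C(7,5) = 21.
Coefficient = C(7,5) · 3^2 = 21 · 9 = 189.

189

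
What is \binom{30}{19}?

C(30,19) = C(30,11) by symmetry.
C(30,11) = (30·29·28·27·26·25·24·23·22·21·20) / 11! = 2180547008640000 / 39916800 = 54627300.

54627300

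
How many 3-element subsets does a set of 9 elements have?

C(9,3) = (9·8·7) / 3! = 504 / 6 = 84.

84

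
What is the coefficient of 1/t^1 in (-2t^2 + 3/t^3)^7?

15120

General term: C(7,j)·(-2t^2)^j·(3/t^3)^(7-j), with t-exponent 2j − 3(7−j) = 5j − 21.
Set 5j − 21 = -1: j = 4.
C(7,4) = 35; (-2)^4 = 16; 3^3 = 27.
Coefficient = 35 · 16 · 27 = 15120.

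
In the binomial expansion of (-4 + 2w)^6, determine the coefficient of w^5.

The general term is C(6,j)·(-4)^j·(2w)^(6-j); the w^5 term has j = 1.
C(6,1) = 6.
Coefficient = C(6,1) · (-4)^1 · 2^5 = 6 · (-4) · 32 = -768.

-768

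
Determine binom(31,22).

20160075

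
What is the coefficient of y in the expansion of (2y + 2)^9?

4608

The general term is C(9,j)·(2y)^j·(2)^(9-j); the y^1 term has j = 1.
C(9,1) = 9.
Coefficient = C(9,1) · 2^1 · 2^8 = 9 · 2 · 256 = 4608.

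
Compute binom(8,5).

56

C(8,5) = C(8,3) by symmetry.
C(8,3) = (8·7·6) / 3! = 336 / 6 = 56.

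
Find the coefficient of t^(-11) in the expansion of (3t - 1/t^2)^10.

-3240

General term: C(10,j)·(3t)^j·(-1/t^2)^(10-j), with t-exponent 1j − 2(10−j) = 3j − 20.
Set 3j − 20 = -11: j = 3.
C(10,3) = 120; 3^3 = 27; (-1)^7 = -1.
Coefficient = 120 · 27 · (-1) = -3240.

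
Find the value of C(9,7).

C(9,7) = C(9,2) by symmetry.
C(9,2) = (9·8) / 2! = 72 / 2 = 36.

36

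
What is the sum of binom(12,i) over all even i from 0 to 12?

Even-i terms of row 12 sum to 2^11 = 2048.

2048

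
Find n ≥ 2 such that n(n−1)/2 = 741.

39

n(n−1)/2 = 741 ⇒ n(n−1) = 1482. Since 39·38 = 1482, n = 39.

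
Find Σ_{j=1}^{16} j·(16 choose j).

Since j·C(16,j) = 16·C(15,j−1), the sum is 16·2^15 = 16·32768 = 524288.

524288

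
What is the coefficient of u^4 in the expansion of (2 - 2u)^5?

160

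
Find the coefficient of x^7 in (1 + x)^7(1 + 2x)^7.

Coefficient of x^7 = Σ_{j} C(7,j)·1^j·C(7,7-j)·2^(7-j) for j from 0 to 7.
= 128 + 3136 + 14112 + 19600 + 9800 + 1764 + 98 + 1 = 48639.

48639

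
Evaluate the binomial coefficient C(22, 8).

319770

C(22,8) = (22·21·20·19·18·17·16·15) / 8! = 12893126400 / 40320 = 319770.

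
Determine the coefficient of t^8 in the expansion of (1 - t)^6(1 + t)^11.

-110

Coefficient of t^8 = Σ_{j} C(6,j)·(-1)^j·C(11,8-j)·1^(8-j) for j from 0 to 6.
= 165 + (-1980) + 6930 + (-9240) + 4950 + (-990) + 55 = -110.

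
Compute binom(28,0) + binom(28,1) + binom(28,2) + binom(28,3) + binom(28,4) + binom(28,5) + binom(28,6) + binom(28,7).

1683218

1 + 28 + 378 + 3276 + 20475 + 98280 + 376740 + 1184040 = 1683218.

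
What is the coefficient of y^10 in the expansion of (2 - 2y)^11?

22528

The general term is C(11,j)·(2)^j·(-2y)^(11-j); the y^10 term has j = 1.
C(11,1) = 11.
Coefficient = C(11,1) · 2^1 · (-2)^10 = 11 · 2 · 1024 = 22528.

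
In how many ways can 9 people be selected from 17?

24310

This is C(17,9) = 24310.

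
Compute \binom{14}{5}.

C(14,5) = (14·13·12·11·10) / 5! = 240240 / 120 = 2002.

2002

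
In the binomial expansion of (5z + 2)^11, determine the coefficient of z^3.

5280000

The general term is C(11,j)·(5z)^j·(2)^(11-j); the z^3 term has j = 3.
C(11,3) = 165.
Coefficient = C(11,3) · 5^3 · 2^8 = 165 · 125 · 256 = 5280000.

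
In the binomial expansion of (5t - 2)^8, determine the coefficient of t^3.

-224000

The general term is C(8,j)·(5t)^j·(-2)^(8-j); the t^3 term has j = 3.
C(8,3) = 56.
Coefficient = C(8,3) · 5^3 · (-2)^5 = 56 · 125 · (-32) = -224000.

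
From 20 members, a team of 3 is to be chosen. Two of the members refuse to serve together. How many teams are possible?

All 3-subsets: C(20,3) = 1140. Those containing both fixed elements: C(18,1) = 18.
1140 − 18 = 1122.

1122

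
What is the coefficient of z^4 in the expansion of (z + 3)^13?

14073345

The general term is C(13,j)·(z)^j·(3)^(13-j); the z^4 term has j = 4.
C(13,4) = 715.
Coefficient = C(13,4) · 3^9 = 715 · 19683 = 14073345.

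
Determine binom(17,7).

19448

C(17,7) = (17·16·15·14·13·12·11) / 7! = 98017920 / 5040 = 19448.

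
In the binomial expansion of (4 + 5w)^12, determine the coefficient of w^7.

The general term is C(12,j)·(4)^j·(5w)^(12-j); the w^7 term has j = 5.
C(12,5) = 792.
Coefficient = C(12,5) · 4^5 · 5^7 = 792 · 1024 · 78125 = 63360000000.

63360000000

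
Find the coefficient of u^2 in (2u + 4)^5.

2560

The general term is C(5,j)·(2u)^j·(4)^(5-j); the u^2 term has j = 2.
C(5,2) = 10.
Coefficient = C(5,2) · 2^2 · 4^3 = 10 · 4 · 64 = 2560.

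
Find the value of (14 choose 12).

91

C(14,12) = C(14,2) by symmetry.
C(14,2) = (14·13) / 2! = 182 / 2 = 91.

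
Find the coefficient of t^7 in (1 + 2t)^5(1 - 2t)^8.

Coefficient of t^7 = Σ_{j} C(5,j)·2^j·C(8,7-j)·(-2)^(7-j) for j from 0 to 5.
= (-1024) + 17920 + (-71680) + 89600 + (-35840) + 3584 = 2560.

2560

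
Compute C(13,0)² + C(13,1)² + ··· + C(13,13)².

10400600

Σ C(13,r)² is the coefficient of x^13 in (1+x)^13(1+x)^13 = (1+x)^26, i.e. C(26,13) = 10400600.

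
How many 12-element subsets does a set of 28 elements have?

C(28,12) = (28·27·26·25·24·23·22·21·20·19·18·17) / 12! = 14572069319808000 / 479001600 = 30421755.

30421755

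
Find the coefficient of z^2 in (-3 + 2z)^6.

4860

The general term is C(6,j)·(-3)^j·(2z)^(6-j); the z^2 term has j = 4.
C(6,4) = 15.
Coefficient = C(6,4) · (-3)^4 · 2^2 = 15 · 81 · 4 = 4860.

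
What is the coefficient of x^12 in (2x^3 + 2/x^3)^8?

General term: C(8,j)·(2x^3)^j·(2/x^3)^(8-j), with x-exponent 3j − 3(8−j) = 6j − 24.
Set 6j − 24 = 12: j = 6.
C(8,6) = 28; 2^6 = 64; 2^2 = 4.
Coefficient = 28 · 64 · 4 = 7168.

7168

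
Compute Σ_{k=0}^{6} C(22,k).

110056

1 + 22 + 231 + 1540 + 7315 + 26334 + 74613 = 110056.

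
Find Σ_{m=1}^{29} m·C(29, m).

7784628224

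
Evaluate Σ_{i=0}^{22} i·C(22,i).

Since i·C(22,i) = 22·C(21,i−1), the sum is 22·2^21 = 22·2097152 = 46137344.

46137344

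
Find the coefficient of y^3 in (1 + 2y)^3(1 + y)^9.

Coefficient of y^3 = Σ_{j} C(3,j)·2^j·C(9,3-j)·1^(3-j) for j from 0 to 3.
= 84 + 216 + 108 + 8 = 416.

416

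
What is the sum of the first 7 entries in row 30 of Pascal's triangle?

768212

1 + 30 + 435 + 4060 + 27405 + 142506 + 593775 = 768212.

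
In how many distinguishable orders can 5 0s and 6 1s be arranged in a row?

Choose positions for the 0s: C(11,5) = 462.

462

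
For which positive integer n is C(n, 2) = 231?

22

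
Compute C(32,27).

201376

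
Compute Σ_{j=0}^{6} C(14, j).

1 + 14 + 91 + 364 + 1001 + 2002 + 3003 = 6476.

6476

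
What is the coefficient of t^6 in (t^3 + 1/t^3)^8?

General term: C(8,j)·(t^3)^j·(1/t^3)^(8-j), with t-exponent 3j − 3(8−j) = 6j − 24.
Set 6j − 24 = 6: j = 5.
C(8,5) = 56; 1^5 = 1; 1^3 = 1.
Coefficient = 56 · 1 · 1 = 56.

56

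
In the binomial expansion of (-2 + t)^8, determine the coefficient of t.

The general term is C(8,j)·(-2)^j·(t)^(8-j); the t^1 term has j = 7.
C(8,7) = 8.
Coefficient = C(8,7) · (-2)^7 = 8 · (-128) = -1024.

-1024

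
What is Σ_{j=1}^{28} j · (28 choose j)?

Since j·C(28,j) = 28·C(27,j−1), the sum is 28·2^27 = 28·134217728 = 3758096384.

3758096384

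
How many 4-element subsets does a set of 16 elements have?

1820

C(16,4) = (16·15·14·13) / 4! = 43680 / 24 = 1820.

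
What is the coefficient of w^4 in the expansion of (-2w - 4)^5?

-320

The general term is C(5,j)·(-2w)^j·(-4)^(5-j); the w^4 term has j = 4.
C(5,4) = 5.
Coefficient = C(5,4) · (-2)^4 · (-4)^1 = 5 · 16 · (-4) = -320.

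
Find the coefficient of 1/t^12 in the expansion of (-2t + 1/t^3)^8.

-448

General term: C(8,j)·(-2t)^j·(1/t^3)^(8-j), with t-exponent 1j − 3(8−j) = 4j − 24.
Set 4j − 24 = -12: j = 3.
C(8,3) = 56; (-2)^3 = -8; 1^5 = 1.
Coefficient = 56 · (-8) · 1 = -448.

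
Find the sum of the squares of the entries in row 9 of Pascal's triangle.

48620

Σ C(9,k)² is the coefficient of x^9 in (1+x)^9(1+x)^9 = (1+x)^18, i.e. C(18,9) = 48620.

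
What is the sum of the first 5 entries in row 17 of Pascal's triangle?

3214

1 + 17 + 136 + 680 + 2380 = 3214.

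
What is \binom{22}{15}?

C(22,15) = C(22,7) by symmetry.
C(22,7) = (22·21·20·19·18·17·16) / 7! = 859541760 / 5040 = 170544.

170544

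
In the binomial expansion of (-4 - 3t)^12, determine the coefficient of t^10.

62355744

The general term is C(12,j)·(-4)^j·(-3t)^(12-j); the t^10 term has j = 2.
C(12,2) = 66.
Coefficient = C(12,2) · (-4)^2 · (-3)^10 = 66 · 16 · 59049 = 62355744.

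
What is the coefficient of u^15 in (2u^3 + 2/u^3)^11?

General term: C(11,j)·(2u^3)^j·(2/u^3)^(11-j), with u-exponent 3j − 3(11−j) = 6j − 33.
Set 6j − 33 = 15: j = 8.
C(11,8) = 165; 2^8 = 256; 2^3 = 8.
Coefficient = 165 · 256 · 8 = 337920.

337920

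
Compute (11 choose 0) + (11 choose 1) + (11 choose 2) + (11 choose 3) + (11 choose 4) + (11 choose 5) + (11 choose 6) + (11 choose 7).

1816

1 + 11 + 55 + 165 + 330 + 462 + 462 + 330 = 1816.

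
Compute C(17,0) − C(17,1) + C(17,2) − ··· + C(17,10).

8008

The partial alternating sum Σ_{k=0}^{10} (−1)^k C(17,k) = (−1)^10 C(16,10) = 8008.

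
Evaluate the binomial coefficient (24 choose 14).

1961256

C(24,14) = C(24,10) by symmetry.
C(24,10) = (24·23·22·21·20·19·18·17·16·15) / 10! = 7117005772800 / 3628800 = 1961256.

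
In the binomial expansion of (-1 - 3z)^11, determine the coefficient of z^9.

-1082565

The general term is C(11,j)·(-1)^j·(-3z)^(11-j); the z^9 term has j = 2.
C(11,2) = 55.
Coefficient = C(11,2) · (-3)^9 = 55 · (-19683) = -1082565.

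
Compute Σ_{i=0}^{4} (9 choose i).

256

1 + 9 + 36 + 84 + 126 = 256.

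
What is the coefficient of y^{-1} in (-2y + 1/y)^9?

General term: C(9,j)·(-2y)^j·(1/y)^(9-j), with y-exponent 1j − 1(9−j) = 2j − 9.
Set 2j − 9 = -1: j = 4.
C(9,4) = 126; (-2)^4 = 16; 1^5 = 1.
Coefficient = 126 · 16 · 1 = 2016.

2016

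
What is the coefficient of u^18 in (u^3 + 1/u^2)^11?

General term: C(11,j)·(u^3)^j·(1/u^2)^(11-j), with u-exponent 3j − 2(11−j) = 5j − 22.
Set 5j − 22 = 18: j = 8.
C(11,8) = 165; 1^8 = 1; 1^3 = 1.
Coefficient = 165 · 1 · 1 = 165.

165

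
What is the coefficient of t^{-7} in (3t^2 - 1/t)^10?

General term: C(10,j)·(3t^2)^j·(-1/t)^(10-j), with t-exponent 2j − 1(10−j) = 3j − 10.
Set 3j − 10 = -7: j = 1.
C(10,1) = 10; 3^1 = 3; (-1)^9 = -1.
Coefficient = 10 · 3 · (-1) = -30.

-30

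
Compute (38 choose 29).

C(38,29) = C(38,9) by symmetry.
C(38,9) = (38·37·36·35·34·33·32·31·30) / 9! = 59153663923200 / 362880 = 163011640.

163011640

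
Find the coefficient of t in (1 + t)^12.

12

The general term is C(12,j)·(1)^j·(t)^(12-j); the t^1 term has j = 11.
C(12,11) = 12.
Coefficient = C(12,11) = 12.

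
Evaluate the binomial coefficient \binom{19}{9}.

92378

C(19,9) = (19·18·17·16·15·14·13·12·11) / 9! = 33522128640 / 362880 = 92378.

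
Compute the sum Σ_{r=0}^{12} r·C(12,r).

24576

Differentiating (1+x)^12 and setting x=1: Σ r·C(12,r) = 12·2^11 = 24576.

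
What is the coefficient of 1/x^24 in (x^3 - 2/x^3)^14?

General term: C(14,j)·(x^3)^j·(-2/x^3)^(14-j), with x-exponent 3j − 3(14−j) = 6j − 42.
Set 6j − 42 = -24: j = 3.
C(14,3) = 364; 1^3 = 1; (-2)^11 = -2048.
Coefficient = 364 · 1 · (-2048) = -745472.

-745472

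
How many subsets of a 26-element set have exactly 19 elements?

657800

Choose the 19 positions: C(26,19) = 657800.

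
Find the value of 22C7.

170544

C(22,7) = (22·21·20·19·18·17·16) / 7! = 859541760 / 5040 = 170544.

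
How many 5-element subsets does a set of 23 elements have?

C(23,5) = (23·22·21·20·19) / 5! = 4037880 / 120 = 33649.

33649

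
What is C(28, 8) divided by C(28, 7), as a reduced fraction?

21/8

C(n,k+1)/C(n,k) = (n−k)/(k+1) = (28−7)/(7+1) = 21/8.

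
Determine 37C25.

1852482996

C(37,25) = C(37,12) by symmetry.
C(37,12) = (37·36·35·34·33·32·31·30·29·28·27·26) / 12! = 887342319056793600 / 479001600 = 1852482996.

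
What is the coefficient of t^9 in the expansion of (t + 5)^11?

The general term is C(11,j)·(t)^j·(5)^(11-j); the t^9 term has j = 9.
C(11,9) = 55.
Coefficient = C(11,9) · 5^2 = 55 · 25 = 1375.

1375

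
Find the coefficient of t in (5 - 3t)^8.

-1875000

The general term is C(8,j)·(5)^j·(-3t)^(8-j); the t^1 term has j = 7.
C(8,7) = 8.
Coefficient = C(8,7) · 5^7 · (-3)^1 = 8 · 78125 · (-3) = -1875000.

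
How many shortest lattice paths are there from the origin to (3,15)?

Each path is a sequence of 18 steps with 3 rights: C(18,3) = 816.

816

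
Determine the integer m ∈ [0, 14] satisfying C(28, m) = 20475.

C(28,m) increases on 0 ≤ m ≤ 14. C(28,3) = 3276 and C(28,4) = 20475, so m = 4.

4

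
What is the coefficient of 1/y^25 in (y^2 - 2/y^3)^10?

General term: C(10,j)·(y^2)^j·(-2/y^3)^(10-j), with y-exponent 2j − 3(10−j) = 5j − 30.
Set 5j − 30 = -25: j = 1.
C(10,1) = 10; 1^1 = 1; (-2)^9 = -512.
Coefficient = 10 · 1 · (-512) = -5120.

-5120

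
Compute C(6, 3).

C(6,3) = (6·5·4) / 3! = 120 / 6 = 20.

20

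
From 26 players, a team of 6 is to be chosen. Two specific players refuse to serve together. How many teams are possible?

All 6-subsets: C(26,6) = 230230. Those containing both fixed elements: C(24,4) = 10626.
230230 − 10626 = 219604.

219604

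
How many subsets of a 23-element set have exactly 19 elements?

Choose the 19 positions: C(23,19) = 8855.

8855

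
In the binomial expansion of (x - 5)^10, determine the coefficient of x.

-19531250

The general term is C(10,j)·(x)^j·(-5)^(10-j); the x^1 term has j = 1.
C(10,1) = 10.
Coefficient = C(10,1) · (-5)^9 = 10 · (-1953125) = -19531250.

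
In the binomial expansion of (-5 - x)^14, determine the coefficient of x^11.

The general term is C(14,j)·(-5)^j·(-x)^(14-j); the x^11 term has j = 3.
C(14,3) = 364.
Coefficient = C(14,3) · (-5)^3 · (-1)^11 = 364 · (-125) · (-1) = 45500.

45500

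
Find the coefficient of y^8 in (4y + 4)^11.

692060160

The general term is C(11,j)·(4y)^j·(4)^(11-j); the y^8 term has j = 8.
C(11,8) = 165.
Coefficient = C(11,8) · 4^8 · 4^3 = 165 · 65536 · 64 = 692060160.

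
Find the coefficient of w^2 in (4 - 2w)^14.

6106906624

The general term is C(14,j)·(4)^j·(-2w)^(14-j); the w^2 term has j = 12.
C(14,12) = 91.
Coefficient = C(14,12) · 4^12 · (-2)^2 = 91 · 16777216 · 4 = 6106906624.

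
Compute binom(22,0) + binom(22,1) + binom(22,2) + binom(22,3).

1794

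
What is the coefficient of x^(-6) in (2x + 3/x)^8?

34992

General term: C(8,j)·(2x)^j·(3/x)^(8-j), with x-exponent 1j − 1(8−j) = 2j − 8.
Set 2j − 8 = -6: j = 1.
C(8,1) = 8; 2^1 = 2; 3^7 = 2187.
Coefficient = 8 · 2 · 2187 = 34992.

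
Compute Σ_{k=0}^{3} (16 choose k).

697

1 + 16 + 120 + 560 = 697.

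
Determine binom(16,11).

C(16,11) = C(16,5) by symmetry.
C(16,5) = (16·15·14·13·12) / 5! = 524160 / 120 = 4368.

4368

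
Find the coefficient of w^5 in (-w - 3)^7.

The general term is C(7,j)·(-w)^j·(-3)^(7-j); the w^5 term has j = 5.
C(7,5) = 21.
Coefficient = C(7,5) · (-1)^5 · (-3)^2 = 21 · (-1) · 9 = -189.

-189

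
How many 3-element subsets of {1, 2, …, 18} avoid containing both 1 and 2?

All 3-subsets: C(18,3) = 816. Those containing both fixed elements: C(16,1) = 16.
816 − 16 = 800.

800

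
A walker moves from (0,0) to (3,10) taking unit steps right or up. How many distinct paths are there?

Each path is a sequence of 13 steps with 3 rights: C(13,3) = 286.

286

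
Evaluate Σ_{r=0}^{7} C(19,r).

94184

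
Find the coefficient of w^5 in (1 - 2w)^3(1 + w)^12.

-66

Coefficient of w^5 = Σ_{j} C(3,j)·(-2)^j·C(12,5-j)·1^(5-j) for j from 0 to 3.
= 792 + (-2970) + 2640 + (-528) = -66.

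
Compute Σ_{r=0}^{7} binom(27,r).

1 + 27 + 351 + 2925 + 17550 + 80730 + 296010 + 888030 = 1285624.

1285624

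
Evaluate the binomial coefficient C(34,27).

5379616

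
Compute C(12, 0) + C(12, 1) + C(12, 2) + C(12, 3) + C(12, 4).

1 + 12 + 66 + 220 + 495 = 794.

794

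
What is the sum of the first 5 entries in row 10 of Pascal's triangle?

1 + 10 + 45 + 120 + 210 = 386.

386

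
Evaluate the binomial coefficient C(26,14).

9657700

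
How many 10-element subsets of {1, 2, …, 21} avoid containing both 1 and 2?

All 10-subsets: C(21,10) = 352716. Those containing both fixed elements: C(19,8) = 75582.
352716 − 75582 = 277134.

277134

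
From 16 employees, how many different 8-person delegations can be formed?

This is C(16,8) = 12870.

12870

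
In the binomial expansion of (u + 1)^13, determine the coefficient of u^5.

1287

The general term is C(13,j)·(u)^j·(1)^(13-j); the u^5 term has j = 5.
C(13,5) = 1287.
Coefficient = C(13,5) = 1287.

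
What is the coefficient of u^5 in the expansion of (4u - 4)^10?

-264241152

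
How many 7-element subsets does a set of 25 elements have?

C(25,7) = (25·24·23·22·21·20·19) / 7! = 2422728000 / 5040 = 480700.

480700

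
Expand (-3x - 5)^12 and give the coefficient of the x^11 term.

10628820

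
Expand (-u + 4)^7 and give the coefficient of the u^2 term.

The general term is C(7,j)·(-u)^j·(4)^(7-j); the u^2 term has j = 2.
C(7,2) = 21.
Coefficient = C(7,2) · 4^5 = 21 · 1024 = 21504.

21504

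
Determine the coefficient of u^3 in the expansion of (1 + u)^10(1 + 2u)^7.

1870

Coefficient of u^3 = Σ_{j} C(10,j)·1^j·C(7,3-j)·2^(3-j) for j from 0 to 3.
= 280 + 840 + 630 + 120 = 1870.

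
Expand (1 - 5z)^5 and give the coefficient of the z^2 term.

The general term is C(5,j)·(1)^j·(-5z)^(5-j); the z^2 term has j = 3.
C(5,3) = 10.
Coefficient = C(5,3) · (-5)^2 = 10 · 25 = 250.

250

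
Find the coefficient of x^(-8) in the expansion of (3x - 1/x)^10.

General term: C(10,j)·(3x)^j·(-1/x)^(10-j), with x-exponent 1j − 1(10−j) = 2j − 10.
Set 2j − 10 = -8: j = 1.
C(10,1) = 10; 3^1 = 3; (-1)^9 = -1.
Coefficient = 10 · 3 · (-1) = -30.

-30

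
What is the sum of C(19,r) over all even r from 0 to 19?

262144

Even-r terms of row 19 sum to 2^18 = 262144.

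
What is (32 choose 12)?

225792840

C(32,12) = (32·31·30·29·28·27·26·25·24·23·22·21) / 12! = 108155131628544000 / 479001600 = 225792840.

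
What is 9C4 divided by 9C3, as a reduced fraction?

3/2

C(n,k+1)/C(n,k) = (n−k)/(k+1) = (9−3)/(3+1) = 6/4 = 3/2.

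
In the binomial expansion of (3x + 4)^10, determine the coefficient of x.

7864320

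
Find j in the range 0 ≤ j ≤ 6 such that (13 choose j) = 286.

C(13,j) increases on 0 ≤ j ≤ 6. C(13,2) = 78 and C(13,3) = 286, so j = 3.

3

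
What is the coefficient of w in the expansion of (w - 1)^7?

7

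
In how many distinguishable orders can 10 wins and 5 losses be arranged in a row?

Choose positions for the wins: C(15,10) = 3003.

3003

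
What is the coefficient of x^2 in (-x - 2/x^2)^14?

General term: C(14,j)·(-x)^j·(-2/x^2)^(14-j), with x-exponent 1j − 2(14−j) = 3j − 28.
Set 3j − 28 = 2: j = 10.
C(14,10) = 1001; (-1)^10 = 1; (-2)^4 = 16.
Coefficient = 1001 · 1 · 16 = 16016.

16016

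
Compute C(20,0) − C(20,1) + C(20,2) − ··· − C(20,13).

-27132

The partial alternating sum Σ_{k=0}^{13} (−1)^k C(20,k) = (−1)^13 C(19,13) = -27132.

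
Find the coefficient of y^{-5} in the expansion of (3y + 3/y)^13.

General term: C(13,j)·(3y)^j·(3/y)^(13-j), with y-exponent 1j − 1(13−j) = 2j − 13.
Set 2j − 13 = -5: j = 4.
C(13,4) = 715; 3^4 = 81; 3^9 = 19683.
Coefficient = 715 · 81 · 19683 = 1139940945.

1139940945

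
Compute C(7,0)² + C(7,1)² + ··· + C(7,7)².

3432

By Vandermonde's identity, Σ C(7,j)² = C(14,7) = 3432.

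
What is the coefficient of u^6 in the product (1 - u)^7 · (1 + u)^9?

-14

Coefficient of u^6 = Σ_{j} C(7,j)·(-1)^j·C(9,6-j)·1^(6-j) for j from 0 to 6.
= 84 + (-882) + 2646 + (-2940) + 1260 + (-189) + 7 = -14.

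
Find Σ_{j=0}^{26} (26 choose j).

The entries of row 26 sum to 2^26 = 67108864.

67108864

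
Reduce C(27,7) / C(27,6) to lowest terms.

C(n,k+1)/C(n,k) = (n−k)/(k+1) = (27−6)/(6+1) = 21/7 = 3.

3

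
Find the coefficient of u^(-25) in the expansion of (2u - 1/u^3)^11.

General term: C(11,j)·(2u)^j·(-1/u^3)^(11-j), with u-exponent 1j − 3(11−j) = 4j − 33.
Set 4j − 33 = -25: j = 2.
C(11,2) = 55; 2^2 = 4; (-1)^9 = -1.
Coefficient = 55 · 4 · (-1) = -220.

-220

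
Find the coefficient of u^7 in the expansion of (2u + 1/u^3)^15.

860160

General term: C(15,j)·(2u)^j·(1/u^3)^(15-j), with u-exponent 1j − 3(15−j) = 4j − 45.
Set 4j − 45 = 7: j = 13.
C(15,13) = 105; 2^13 = 8192; 1^2 = 1.
Coefficient = 105 · 8192 · 1 = 860160.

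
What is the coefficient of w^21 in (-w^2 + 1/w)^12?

General term: C(12,j)·(-w^2)^j·(1/w)^(12-j), with w-exponent 2j − 1(12−j) = 3j − 12.
Set 3j − 12 = 21: j = 11.
C(12,11) = 12; (-1)^11 = -1; 1^1 = 1.
Coefficient = 12 · (-1) · 1 = -12.

-12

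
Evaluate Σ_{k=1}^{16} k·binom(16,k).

Since k·C(16,k) = 16·C(15,k−1), the sum is 16·2^15 = 16·32768 = 524288.

524288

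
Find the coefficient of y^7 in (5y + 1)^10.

9375000

The general term is C(10,j)·(5y)^j·(1)^(10-j); the y^7 term has j = 7.
C(10,7) = 120.
Coefficient = C(10,7) · 5^7 = 120 · 78125 = 9375000.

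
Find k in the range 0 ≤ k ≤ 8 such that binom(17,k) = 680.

C(17,k) increases on 0 ≤ k ≤ 8. C(17,2) = 136 and C(17,3) = 680, so k = 3.

3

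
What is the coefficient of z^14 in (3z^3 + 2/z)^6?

2916

General term: C(6,j)·(3z^3)^j·(2/z)^(6-j), with z-exponent 3j − 1(6−j) = 4j − 6.
Set 4j − 6 = 14: j = 5.
C(6,5) = 6; 3^5 = 243; 2^1 = 2.
Coefficient = 6 · 243 · 2 = 2916.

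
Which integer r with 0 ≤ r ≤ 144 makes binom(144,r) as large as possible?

72

C(144,r) is maximized at r = 144/2 = 72.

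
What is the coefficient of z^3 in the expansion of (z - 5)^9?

1312500

The general term is C(9,j)·(z)^j·(-5)^(9-j); the z^3 term has j = 3.
C(9,3) = 84.
Coefficient = C(9,3) · (-5)^6 = 84 · 15625 = 1312500.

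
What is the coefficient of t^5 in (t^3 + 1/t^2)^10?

252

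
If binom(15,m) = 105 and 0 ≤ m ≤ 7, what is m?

2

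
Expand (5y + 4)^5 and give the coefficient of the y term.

6400

The general term is C(5,j)·(5y)^j·(4)^(5-j); the y^1 term has j = 1.
C(5,1) = 5.
Coefficient = C(5,1) · 5^1 · 4^4 = 5 · 5 · 256 = 6400.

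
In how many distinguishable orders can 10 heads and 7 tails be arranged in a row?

19448

Choose positions for the heads: C(17,10) = 19448.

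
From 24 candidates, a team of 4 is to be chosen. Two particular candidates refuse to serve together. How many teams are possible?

All 4-subsets: C(24,4) = 10626. Those containing both fixed elements: C(22,2) = 231.
10626 − 231 = 10395.

10395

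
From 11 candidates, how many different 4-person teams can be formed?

330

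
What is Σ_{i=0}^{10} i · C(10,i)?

Differentiating (1+x)^10 and setting x=1: Σ i·C(10,i) = 10·2^9 = 5120.

5120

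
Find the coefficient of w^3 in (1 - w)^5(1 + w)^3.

6

Coefficient of w^3 = Σ_{j} C(5,j)·(-1)^j·C(3,3-j)·1^(3-j) for j from 0 to 3.
= 1 + (-15) + 30 + (-10) = 6.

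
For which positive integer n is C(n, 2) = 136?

n(n−1)/2 = 136 ⇒ n(n−1) = 272. Since 17·16 = 272, n = 17.

17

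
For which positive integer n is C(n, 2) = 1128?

n(n−1)/2 = 1128 ⇒ n(n−1) = 2256. Since 48·47 = 2256, n = 48.

48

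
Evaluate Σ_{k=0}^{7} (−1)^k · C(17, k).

-11440

The partial alternating sum Σ_{k=0}^{7} (−1)^k C(17,k) = (−1)^7 C(16,7) = -11440.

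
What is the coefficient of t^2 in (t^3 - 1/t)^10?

General term: C(10,j)·(t^3)^j·(-1/t)^(10-j), with t-exponent 3j − 1(10−j) = 4j − 10.
Set 4j − 10 = 2: j = 3.
C(10,3) = 120; 1^3 = 1; (-1)^7 = -1.
Coefficient = 120 · 1 · (-1) = -120.

-120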